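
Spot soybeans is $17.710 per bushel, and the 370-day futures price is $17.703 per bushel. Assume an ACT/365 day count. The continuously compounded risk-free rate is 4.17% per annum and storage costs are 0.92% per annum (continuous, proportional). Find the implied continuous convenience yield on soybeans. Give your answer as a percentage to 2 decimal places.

5.13%

F = S·e^((r+u−y)T) ⇒ (r+u−y) = ln(F/S)/T
ln(17.703/17.710) = -0.000395; /T ⇒ -0.000390
y = r + u − ln(F/S)/T = 0.0417 + 0.0092 + 0.000390 = 0.051290
y = 5.13%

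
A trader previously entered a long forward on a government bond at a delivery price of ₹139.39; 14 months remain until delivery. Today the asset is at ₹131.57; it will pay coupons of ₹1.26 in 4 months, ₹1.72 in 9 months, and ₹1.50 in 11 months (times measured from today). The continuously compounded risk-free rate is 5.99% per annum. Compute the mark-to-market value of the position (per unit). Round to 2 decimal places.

PV(remaining coupons) I = 1.26·e^(−0.0599·4/12) + 1.72·e^(−0.0599·9/12) + 1.50·e^(−0.0599·11/12) = 4.2994
Current forward F = (S − I)·e^(rT) = (131.57 − 4.2994)·e^(0.0599·14/12) = 127.2706 × 1.072383 = 136.4828
Value (long) = (F − K)·e^(−rT) = (136.4828 − 139.39) × 0.932503 = -2.7110
Value = -₹2.71

-₹2.71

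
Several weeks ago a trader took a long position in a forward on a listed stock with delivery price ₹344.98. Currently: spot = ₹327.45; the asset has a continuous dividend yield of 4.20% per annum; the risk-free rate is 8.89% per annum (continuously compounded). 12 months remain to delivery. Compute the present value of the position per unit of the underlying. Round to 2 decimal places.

-₹1.65

Current fair forward for the remaining 12 months: F = S·e^((r − q)·T), (r − q) = 0.0889 − 0.0420 = 0.0469
F = 327.45 · e^(0.0469 × 12/12) = 327.45 × 1.048017 = 343.1732
Value of long forward = (F − K)·e^(−rT) = (343.1732 − 344.98) · e^(−0.0889·12/12)
= -1.8068 × 0.914937 = -1.65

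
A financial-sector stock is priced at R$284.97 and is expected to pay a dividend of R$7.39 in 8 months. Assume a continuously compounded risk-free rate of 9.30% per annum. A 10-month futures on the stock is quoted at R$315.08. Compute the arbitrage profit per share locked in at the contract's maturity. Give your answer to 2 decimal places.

R$14.65 per share

PV(dividends) I = 7.39·e^(−0.0930·8/12) = 6.9457
Fair futures F* = (S − I)·e^(rT) = (284.97 − 6.9457)·e^0.077500 = 278.0243 × 1.080582 = 300.4281
Market R$315.08 > fair 300.4281: forward overpriced → cash-and-carry (borrow at r, buy the stock and collect the dividends, short the forward).
Profit at T = |F_mkt − F*| = |315.08 − 300.4281| = R$14.65 per share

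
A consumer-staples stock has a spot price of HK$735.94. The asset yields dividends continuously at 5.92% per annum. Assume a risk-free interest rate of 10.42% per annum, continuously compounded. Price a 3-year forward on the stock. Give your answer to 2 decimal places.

HK$842.31

F = S·e^((r − q)T) = 735.94 · e^((0.1042 − 0.0592) × 3)
= 735.94 · e^0.135000 = 735.94 × 1.144537
F = HK$842.31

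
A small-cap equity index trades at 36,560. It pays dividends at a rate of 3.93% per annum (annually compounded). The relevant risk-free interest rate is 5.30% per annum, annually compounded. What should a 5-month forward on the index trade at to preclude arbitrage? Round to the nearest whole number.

F = S · (1+r)^T / (1+q)^T
= 36560 × 1.021751 / 1.016191 = 36560 × 1.005471
F = 36,760

36,760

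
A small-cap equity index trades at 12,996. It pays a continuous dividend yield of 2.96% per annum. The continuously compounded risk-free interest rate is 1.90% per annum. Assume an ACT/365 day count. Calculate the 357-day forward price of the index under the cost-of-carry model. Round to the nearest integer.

F = S·e^((r − q)T) = 12996 · e^((0.0190 − 0.0296) × 357/365)
= 12996 · e^-0.010368 = 12996 × 0.989686
F = 12,862

12,862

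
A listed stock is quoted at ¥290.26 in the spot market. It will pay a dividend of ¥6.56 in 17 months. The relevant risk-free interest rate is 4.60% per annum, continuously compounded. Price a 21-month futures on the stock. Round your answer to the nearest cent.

PV(dividends) I = 6.56·e^(−0.0460·17/12)
I = 6.1461
F = (S − I)·e^(rT) = (290.26 − 6.1461) · e^(0.0460·21/12)
= 284.1139 · e^0.080500 = 284.1139 × 1.083829 = ¥307.93

¥307.93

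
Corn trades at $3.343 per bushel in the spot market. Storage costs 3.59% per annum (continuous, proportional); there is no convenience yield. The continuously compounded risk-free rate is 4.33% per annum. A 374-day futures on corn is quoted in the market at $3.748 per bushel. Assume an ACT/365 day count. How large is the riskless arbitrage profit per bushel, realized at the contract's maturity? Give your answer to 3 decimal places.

Fair futures: F* = S·e^(carry·T), with carry = (r + u) = 0.0433 + 0.0359 = 0.0792
F* = 3.343 · e^(0.0792 × 374/365) = 3.343 · e^0.081153 = 3.343 × 1.084537 = $3.6256
Market $3.748 > fair $3.6256: forward overpriced → cash-and-carry (buy spot, short the forward).
At maturity, profit = |F_mkt − F*| = |3.748 − 3.6256| = $0.122 per bushel

$0.122 per bushel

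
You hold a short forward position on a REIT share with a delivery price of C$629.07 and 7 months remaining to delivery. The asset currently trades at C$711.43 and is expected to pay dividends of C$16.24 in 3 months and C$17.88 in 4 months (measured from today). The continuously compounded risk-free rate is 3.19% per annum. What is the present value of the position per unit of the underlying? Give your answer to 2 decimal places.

PV(remaining dividends) I = 16.24·e^(−0.0319·3/12) + 17.88·e^(−0.0319·4/12) = 33.8019
Current forward F = (S − I)·e^(rT) = (711.43 − 33.8019)·e^(0.0319·7/12) = 677.6281 × 1.018783 = 690.3560
Value (long) = (F − K)·e^(−rT) = (690.3560 − 629.07) × 0.981564 = 60.1561
Short position value = −(long value) = -C$60.16

-C$60.16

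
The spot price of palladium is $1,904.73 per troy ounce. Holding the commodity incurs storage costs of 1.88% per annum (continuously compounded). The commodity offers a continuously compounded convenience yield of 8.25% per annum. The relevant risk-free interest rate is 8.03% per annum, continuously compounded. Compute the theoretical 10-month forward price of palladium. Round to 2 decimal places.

$1,931.26 per troy ounce

Net carry = r + u − y = 0.0803 + 0.0188 − 0.0825 = 0.0166
F = S·e^((r+u−y)T) = 1904.73 · e^(0.0166 × 10/12) = 1904.73 · e^0.01383333
= 1904.73 × 1.01392945 = $1,931.26 per troy ounce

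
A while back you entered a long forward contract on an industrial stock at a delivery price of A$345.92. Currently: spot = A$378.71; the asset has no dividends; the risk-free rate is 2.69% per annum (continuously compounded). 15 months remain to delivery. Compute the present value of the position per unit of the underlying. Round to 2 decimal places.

A$44.23

Current fair forward for the remaining 15 months: F = S·e^(r·T), r = 0.0269
F = 378.71 · e^(0.0269 × 15/12) = 378.71 × 1.034197 = 391.6607
Value of long forward = (F − K)·e^(−rT) = (391.6607 − 345.92) · e^(−0.0269·15/12)
= 45.7407 × 0.966934 = 44.23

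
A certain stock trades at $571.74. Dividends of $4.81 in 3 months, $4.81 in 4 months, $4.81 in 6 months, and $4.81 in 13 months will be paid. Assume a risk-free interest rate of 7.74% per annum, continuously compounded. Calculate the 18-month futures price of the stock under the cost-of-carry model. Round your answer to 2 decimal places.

PV(dividends) I = 4.81·e^(−0.0774·3/12) + 4.81·e^(−0.0774·4/12) + 4.81·e^(−0.0774·6/12) + 4.81·e^(−0.0774·13/12)
I = 4.7178 + 4.6875 + 4.6274 + 4.4231 = 18.4558
F = (S − I)·e^(rT) = (571.74 − 18.4558) · e^(0.0774·18/12)
= 553.2842 · e^0.116100 = 553.2842 × 1.123108 = $621.40

$621.40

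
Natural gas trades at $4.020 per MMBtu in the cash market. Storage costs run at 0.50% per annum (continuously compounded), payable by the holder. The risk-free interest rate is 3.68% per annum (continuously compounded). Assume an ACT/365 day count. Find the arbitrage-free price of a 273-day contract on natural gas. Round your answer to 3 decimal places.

Net carry = r + u − y = 0.0368 + 0.0050 − 0.0000 = 0.0418
F = S·e^((r+u−y)T) = 4.020 · e^(0.0418 × 273/365) = 4.020 · e^0.031264
= 4.020 × 1.031758 = $4.148 per MMBtu

$4.148 per MMBtu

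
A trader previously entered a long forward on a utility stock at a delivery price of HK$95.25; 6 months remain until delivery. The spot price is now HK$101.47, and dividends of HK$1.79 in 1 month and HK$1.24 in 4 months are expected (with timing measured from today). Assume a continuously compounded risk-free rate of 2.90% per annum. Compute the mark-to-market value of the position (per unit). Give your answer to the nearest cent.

PV(remaining dividends) I = 1.79·e^(−0.0290·1/12) + 1.24·e^(−0.0290·4/12) = 3.0138
Current forward F = (S − I)·e^(rT) = (101.47 − 3.0138)·e^(0.0290·6/12) = 98.4562 × 1.014606 = 99.8943
Value (long) = (F − K)·e^(−rT) = (99.8943 − 95.25) × 0.985605 = 4.5774
Value = HK$4.58

HK$4.58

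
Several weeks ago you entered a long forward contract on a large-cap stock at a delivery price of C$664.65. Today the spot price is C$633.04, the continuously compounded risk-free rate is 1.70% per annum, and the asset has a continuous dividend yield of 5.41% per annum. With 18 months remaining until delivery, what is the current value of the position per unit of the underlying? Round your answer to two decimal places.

Current fair forward for the remaining 18 months: F = S·e^((r − q)·T), (r − q) = 0.0170 − 0.0541 = -0.0371
F = 633.04 · e^(-0.0371 × 18/12) = 633.04 × 0.945870 = 598.7735
Value of long forward = (F − K)·e^(−rT) = (598.7735 − 664.65) · e^(−0.0170·18/12)
= -65.8765 × 0.974822 = -64.22

-C$64.22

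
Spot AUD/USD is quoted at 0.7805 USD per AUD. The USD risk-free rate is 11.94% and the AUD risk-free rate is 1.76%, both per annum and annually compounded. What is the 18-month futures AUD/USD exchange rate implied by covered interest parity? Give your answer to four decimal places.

0.9005

By covered interest parity, F = S · (1+r_USD)^T / (1+r_AUD)^T
= 0.7805 × 1.184344 / 1.026516 = 0.7805 × 1.153751
F = 0.9005 USD per AUD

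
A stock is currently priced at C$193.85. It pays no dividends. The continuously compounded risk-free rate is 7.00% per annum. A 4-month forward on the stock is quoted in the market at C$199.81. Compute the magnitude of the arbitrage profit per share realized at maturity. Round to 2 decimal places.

C$1.38 per share

Fair forward: F* = S·e^(carry·T), with carry = r = 0.0700
F* = 193.85 · e^(0.0700 × 4/12) = 193.85 · e^0.023333 = 193.85 × 1.023607 = C$198.4262
Market C$199.81 > fair C$198.4262: forward overpriced → cash-and-carry (buy spot, short the forward).
At maturity, profit = |F_mkt − F*| = |199.81 − 198.4262| = C$1.38 per share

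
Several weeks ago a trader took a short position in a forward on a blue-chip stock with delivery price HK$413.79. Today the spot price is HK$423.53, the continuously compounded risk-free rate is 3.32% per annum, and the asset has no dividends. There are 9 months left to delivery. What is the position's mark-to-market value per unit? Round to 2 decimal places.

Current fair forward for the remaining 9 months: F = S·e^(r·T), r = 0.0332
F = 423.53 · e^(0.0332 × 9/12) = 423.53 × 1.025213 = 434.2085
Value of long forward = (F − K)·e^(−rT) = (434.2085 − 413.79) · e^(−0.0332·9/12)
= 20.4185 × 0.975407 = 19.92
Short position value = −(long value) = -HK$19.92

-HK$19.92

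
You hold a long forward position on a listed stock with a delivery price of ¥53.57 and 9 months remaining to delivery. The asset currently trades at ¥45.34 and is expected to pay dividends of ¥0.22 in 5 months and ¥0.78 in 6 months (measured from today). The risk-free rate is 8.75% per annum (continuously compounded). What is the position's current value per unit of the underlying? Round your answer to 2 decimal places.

-¥5.79

PV(remaining dividends) I = 0.22·e^(−0.0875·5/12) + 0.78·e^(−0.0875·6/12) = 0.9587
Current forward F = (S − I)·e^(rT) = (45.34 − 0.9587)·e^(0.0875·9/12) = 44.3813 × 1.067826 = 47.3915
Value (long) = (F − K)·e^(−rT) = (47.3915 − 53.57) × 0.936482 = -5.7861
Value = -¥5.79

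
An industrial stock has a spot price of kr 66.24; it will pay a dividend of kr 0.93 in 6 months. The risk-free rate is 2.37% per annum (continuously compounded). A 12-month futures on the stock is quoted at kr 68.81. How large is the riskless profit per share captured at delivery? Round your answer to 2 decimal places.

kr 1.92 per share

PV(dividends) I = 0.93·e^(−0.0237·6/12) = 0.9190
Fair futures F* = (S − I)·e^(rT) = (66.24 − 0.9190)·e^0.023700 = 65.3210 × 1.023983 = 66.8876
Market kr 68.81 > fair 66.8876: forward overpriced → cash-and-carry (borrow at r, buy the stock and collect the dividends, short the forward).
Profit at T = |F_mkt − F*| = |68.81 − 66.8876| = kr 1.92 per share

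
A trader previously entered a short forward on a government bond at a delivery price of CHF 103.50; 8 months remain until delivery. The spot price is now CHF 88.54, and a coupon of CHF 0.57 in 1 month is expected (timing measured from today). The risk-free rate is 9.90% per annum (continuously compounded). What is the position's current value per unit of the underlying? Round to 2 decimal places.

CHF 8.91

PV(remaining coupons) I = 0.57·e^(−0.0990·1/12) = 0.5653
Current forward F = (S − I)·e^(rT) = (88.54 − 0.5653)·e^(0.0990·8/12) = 87.9747 × 1.068227 = 93.9769
Value (long) = (F − K)·e^(−rT) = (93.9769 − 103.50) × 0.936131 = -8.9149
Short position value = −(long value) = CHF 8.91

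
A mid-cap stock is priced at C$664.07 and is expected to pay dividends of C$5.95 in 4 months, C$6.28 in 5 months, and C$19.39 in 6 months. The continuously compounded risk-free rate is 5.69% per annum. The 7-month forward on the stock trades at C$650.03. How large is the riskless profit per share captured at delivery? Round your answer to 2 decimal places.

PV(dividends) I = 5.95·e^(−0.0569·4/12) + 6.28·e^(−0.0569·5/12) + 19.39·e^(−0.0569·6/12) = 30.8172
Fair forward F* = (S − I)·e^(rT) = (664.07 − 30.8172)·e^0.033192 = 633.2528 × 1.033749 = 654.6244
Market C$650.03 < fair 654.6244: forward underpriced → reverse cash-and-carry (short the stock, invest proceeds at r, pay the dividends, go long the forward).
Profit at T = |F_mkt − F*| = |650.03 − 654.6244| = C$4.59 per share

C$4.59 per share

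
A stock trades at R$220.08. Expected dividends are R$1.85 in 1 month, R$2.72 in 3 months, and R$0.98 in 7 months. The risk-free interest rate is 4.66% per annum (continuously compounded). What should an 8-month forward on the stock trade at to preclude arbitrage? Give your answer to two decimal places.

PV(dividends) I = 1.85·e^(−0.0466·1/12) + 2.72·e^(−0.0466·3/12) + 0.98·e^(−0.0466·7/12)
I = 1.8428 + 2.6885 + 0.9537 = 5.4850
F = (S − I)·e^(rT) = (220.08 − 5.4850) · e^(0.0466·8/12)
= 214.5950 · e^0.031067 = 214.5950 × 1.031555 = R$221.37

R$221.37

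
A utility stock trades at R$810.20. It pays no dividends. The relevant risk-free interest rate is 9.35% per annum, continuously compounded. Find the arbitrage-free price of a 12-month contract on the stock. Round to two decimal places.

R$889.61

F = S·e^(rT) = 810.20 · e^(0.0935 × 12/12)
= 810.20 · e^0.093500 = 810.20 × 1.098011
F = R$889.61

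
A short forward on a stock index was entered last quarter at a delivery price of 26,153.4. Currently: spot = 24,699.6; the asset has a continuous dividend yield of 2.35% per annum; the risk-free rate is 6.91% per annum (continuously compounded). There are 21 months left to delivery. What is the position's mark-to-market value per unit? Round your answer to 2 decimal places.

-529.89

Current fair forward for the remaining 21 months: F = S·e^((r − q)·T), (r − q) = 0.0691 − 0.0235 = 0.0456
F = 24699.6 · e^(0.0456 × 21/12) = 24699.6 × 1.08307043 = 26751.4064
Value of long forward = (F − K)·e^(−rT) = (26751.4064 − 26153.4) · e^(−0.0691·21/12)
= 598.0064 × 0.88610041 = 529.89
Short position value = −(long value) = -529.89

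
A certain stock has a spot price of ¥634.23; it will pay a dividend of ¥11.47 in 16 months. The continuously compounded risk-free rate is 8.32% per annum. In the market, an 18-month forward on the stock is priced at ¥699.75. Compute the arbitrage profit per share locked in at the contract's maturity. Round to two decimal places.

PV(dividends) I = 11.47·e^(−0.0832·16/12) = 10.2656
Fair forward F* = (S − I)·e^(rT) = (634.23 − 10.2656)·e^0.124800 = 623.9644 × 1.132922 = 706.9030
Market ¥699.75 < fair 706.9030: forward underpriced → reverse cash-and-carry (short the stock, invest proceeds at r, pay the dividends, go long the forward).
Profit at T = |F_mkt − F*| = |699.75 − 706.9030| = ¥7.15 per share

¥7.15 per share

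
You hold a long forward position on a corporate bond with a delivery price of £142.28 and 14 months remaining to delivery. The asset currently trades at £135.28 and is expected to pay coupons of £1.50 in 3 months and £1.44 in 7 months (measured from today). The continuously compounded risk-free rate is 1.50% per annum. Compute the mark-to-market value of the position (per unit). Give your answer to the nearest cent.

PV(remaining coupons) I = 1.50·e^(−0.0150·3/12) + 1.44·e^(−0.0150·7/12) = 2.9218
Current forward F = (S − I)·e^(rT) = (135.28 − 2.9218)·e^(0.0150·14/12) = 132.3582 × 1.017654 = 134.6949
Value (long) = (F − K)·e^(−rT) = (134.6949 − 142.28) × 0.982652 = -7.4535
Value = -£7.45

-£7.45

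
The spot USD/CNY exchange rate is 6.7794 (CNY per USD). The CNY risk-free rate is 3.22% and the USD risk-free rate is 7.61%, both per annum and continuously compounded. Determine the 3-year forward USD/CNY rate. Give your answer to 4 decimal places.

F = S·e^((r_CNY − r_USD)T) = 6.7794 · e^((0.0322 − 0.0761) × 3)
= 6.7794 · e^-0.131700 = 6.7794 × 0.876604
F = 5.9428 CNY per USD

5.9428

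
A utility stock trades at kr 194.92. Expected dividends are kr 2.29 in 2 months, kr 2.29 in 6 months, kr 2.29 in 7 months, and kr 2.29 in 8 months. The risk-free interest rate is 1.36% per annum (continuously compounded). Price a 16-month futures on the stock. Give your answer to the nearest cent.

kr 189.22

PV(dividends) I = 2.29·e^(−0.0136·2/12) + 2.29·e^(−0.0136·6/12) + 2.29·e^(−0.0136·7/12) + 2.29·e^(−0.0136·8/12)
I = 2.2848 + 2.2745 + 2.2719 + 2.2693 = 9.1005
F = (S − I)·e^(rT) = (194.92 − 9.1005) · e^(0.0136·16/12)
= 185.8195 · e^0.018133 = 185.8195 × 1.018298 = kr 189.22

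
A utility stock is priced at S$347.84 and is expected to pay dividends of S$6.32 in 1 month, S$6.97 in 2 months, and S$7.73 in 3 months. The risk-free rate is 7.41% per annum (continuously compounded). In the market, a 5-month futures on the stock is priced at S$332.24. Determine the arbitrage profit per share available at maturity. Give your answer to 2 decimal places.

S$5.10 per share

PV(dividends) I = 6.32·e^(−0.0741·1/12) + 6.97·e^(−0.0741·2/12) + 7.73·e^(−0.0741·3/12) = 20.7537
Fair futures F* = (S − I)·e^(rT) = (347.84 − 20.7537)·e^0.030875 = 327.0863 × 1.031357 = 337.3427
Market S$332.24 < fair 337.3427: forward underpriced → reverse cash-and-carry (short the stock, invest proceeds at r, pay the dividends, go long the forward).
Profit at T = |F_mkt − F*| = |332.24 − 337.3427| = S$5.10 per share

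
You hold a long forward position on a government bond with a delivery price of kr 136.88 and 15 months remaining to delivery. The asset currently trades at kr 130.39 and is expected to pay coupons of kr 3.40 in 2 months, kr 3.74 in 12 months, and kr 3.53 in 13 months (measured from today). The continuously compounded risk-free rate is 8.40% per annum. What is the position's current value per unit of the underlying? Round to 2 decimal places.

PV(remaining coupons) I = 3.40·e^(−0.0840·2/12) + 3.74·e^(−0.0840·12/12) + 3.53·e^(−0.0840·13/12) = 10.0144
Current forward F = (S − I)·e^(rT) = (130.39 − 10.0144)·e^(0.0840·15/12) = 120.3756 × 1.110711 = 133.7025
Value (long) = (F − K)·e^(−rT) = (133.7025 − 136.88) × 0.900325 = -2.8608
Value = -kr 2.86

-kr 2.86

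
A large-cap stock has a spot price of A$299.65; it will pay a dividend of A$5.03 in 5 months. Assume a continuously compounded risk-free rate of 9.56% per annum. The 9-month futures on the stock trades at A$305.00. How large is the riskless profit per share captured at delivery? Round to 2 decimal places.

PV(dividends) I = 5.03·e^(−0.0956·5/12) = 4.8336
Fair futures F* = (S − I)·e^(rT) = (299.65 − 4.8336)·e^0.071700 = 294.8164 × 1.074333 = 316.7310
Market A$305.00 < fair 316.7310: forward underpriced → reverse cash-and-carry (short the stock, invest proceeds at r, pay the dividends, go long the forward).
Profit at T = |F_mkt − F*| = |305.00 − 316.7310| = A$11.73 per share

A$11.73 per share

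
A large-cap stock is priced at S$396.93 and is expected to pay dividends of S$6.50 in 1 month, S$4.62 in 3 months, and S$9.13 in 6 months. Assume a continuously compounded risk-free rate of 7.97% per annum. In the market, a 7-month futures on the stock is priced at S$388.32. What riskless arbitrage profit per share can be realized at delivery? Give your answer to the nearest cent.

S$6.80 per share

PV(dividends) I = 6.50·e^(−0.0797·1/12) + 4.62·e^(−0.0797·3/12) + 9.13·e^(−0.0797·6/12) = 19.7592
Fair futures F* = (S − I)·e^(rT) = (396.93 − 19.7592)·e^0.046492 = 377.1708 × 1.047590 = 395.1204
Market S$388.32 < fair 395.1204: forward underpriced → reverse cash-and-carry (short the stock, invest proceeds at r, pay the dividends, go long the forward).
Profit at T = |F_mkt − F*| = |388.32 − 395.1204| = S$6.80 per share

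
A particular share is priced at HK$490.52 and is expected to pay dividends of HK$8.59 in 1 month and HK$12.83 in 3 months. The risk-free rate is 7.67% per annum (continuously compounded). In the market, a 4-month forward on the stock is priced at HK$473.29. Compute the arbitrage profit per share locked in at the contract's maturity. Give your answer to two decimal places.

HK$8.26 per share

PV(dividends) I = 8.59·e^(−0.0767·1/12) + 12.83·e^(−0.0767·3/12) = 21.1216
Fair forward F* = (S − I)·e^(rT) = (490.52 − 21.1216)·e^0.025567 = 469.3984 × 1.025897 = 481.5544
Market HK$473.29 < fair 481.5544: forward underpriced → reverse cash-and-carry (short the stock, invest proceeds at r, pay the dividends, go long the forward).
Profit at T = |F_mkt − F*| = |473.29 − 481.5544| = HK$8.26 per share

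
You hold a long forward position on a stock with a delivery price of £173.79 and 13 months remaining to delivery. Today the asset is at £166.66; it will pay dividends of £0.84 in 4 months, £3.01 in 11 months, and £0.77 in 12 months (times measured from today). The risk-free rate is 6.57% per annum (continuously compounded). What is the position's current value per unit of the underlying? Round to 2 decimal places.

£0.43

PV(remaining dividends) I = 0.84·e^(−0.0657·4/12) + 3.01·e^(−0.0657·11/12) + 0.77·e^(−0.0657·12/12) = 4.3769
Current forward F = (S − I)·e^(rT) = (166.66 − 4.3769)·e^(0.0657·13/12) = 162.2831 × 1.073769 = 174.2546
Value (long) = (F − K)·e^(−rT) = (174.2546 − 173.79) × 0.931299 = 0.4327
Value = £0.43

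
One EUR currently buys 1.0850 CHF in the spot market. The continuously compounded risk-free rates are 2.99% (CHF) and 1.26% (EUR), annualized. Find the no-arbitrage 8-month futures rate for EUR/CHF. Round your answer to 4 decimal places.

1.0976

F = S·e^((r_CHF − r_EUR)T) = 1.0850 · e^((0.0299 − 0.0126) × 8/12)
= 1.0850 · e^0.011533 = 1.0850 × 1.011600
F = 1.0976 CHF per EUR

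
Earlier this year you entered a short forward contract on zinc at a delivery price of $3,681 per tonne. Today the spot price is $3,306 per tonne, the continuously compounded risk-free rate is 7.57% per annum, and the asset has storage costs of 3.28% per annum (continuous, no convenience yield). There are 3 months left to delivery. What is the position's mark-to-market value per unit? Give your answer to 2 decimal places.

$278.77 per tonne

Current fair forward for the remaining 3 months: F = S·e^((r + u)·T), (r + u) = 0.0757 + 0.0328 = 0.1085
F = 3306 · e^(0.1085 × 3/12) = 3306 × 1.02749623 = 3396.9025
Value of long forward = (F − K)·e^(−rT) = (3396.9025 − 3681) · e^(−0.0757·3/12)
= -284.0975 × 0.98125295 = -278.77
Short position value = −(long value) = $278.77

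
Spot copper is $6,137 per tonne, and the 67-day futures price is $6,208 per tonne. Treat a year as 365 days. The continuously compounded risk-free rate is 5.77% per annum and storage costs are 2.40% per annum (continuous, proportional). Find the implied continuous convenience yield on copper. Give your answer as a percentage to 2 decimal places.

1.90%

F = S·e^((r+u−y)T) ⇒ (r+u−y) = ln(F/S)/T
ln(6208/6137) = 0.011503; /T ⇒ 0.062666
y = r + u − ln(F/S)/T = 0.0577 + 0.0240 − 0.062666 = 0.019034
y = 1.90%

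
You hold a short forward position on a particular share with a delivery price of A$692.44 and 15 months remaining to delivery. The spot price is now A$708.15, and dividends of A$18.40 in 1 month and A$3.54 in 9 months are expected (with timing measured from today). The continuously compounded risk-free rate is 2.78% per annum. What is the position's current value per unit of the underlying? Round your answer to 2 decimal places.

-A$17.53

PV(remaining dividends) I = 18.40·e^(−0.0278·1/12) + 3.54·e^(−0.0278·9/12) = 21.8244
Current forward F = (S − I)·e^(rT) = (708.15 − 21.8244)·e^(0.0278·15/12) = 686.3256 × 1.035361 = 710.5948
Value (long) = (F − K)·e^(−rT) = (710.5948 − 692.44) × 0.965847 = 17.5348
Short position value = −(long value) = -A$17.53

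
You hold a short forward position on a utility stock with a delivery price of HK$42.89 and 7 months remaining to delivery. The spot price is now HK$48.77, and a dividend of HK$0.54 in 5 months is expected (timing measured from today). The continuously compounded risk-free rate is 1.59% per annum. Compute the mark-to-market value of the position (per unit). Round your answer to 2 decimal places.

PV(remaining dividends) I = 0.54·e^(−0.0159·5/12) = 0.5364
Current forward F = (S − I)·e^(rT) = (48.77 − 0.5364)·e^(0.0159·7/12) = 48.2336 × 1.009318 = 48.6830
Value (long) = (F − K)·e^(−rT) = (48.6830 − 42.89) × 0.990768 = 5.7395
Short position value = −(long value) = -HK$5.74

-HK$5.74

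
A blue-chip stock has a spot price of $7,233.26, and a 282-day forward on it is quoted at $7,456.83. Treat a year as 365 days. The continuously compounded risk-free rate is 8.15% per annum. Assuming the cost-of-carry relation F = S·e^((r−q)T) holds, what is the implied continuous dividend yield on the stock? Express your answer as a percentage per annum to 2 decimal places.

From F = S·e^((r−q)T): (r − q) = ln(F/S)/T
ln(7456.83/7233.26) = ln(1.030909) = 0.030441
(r − q) = 0.030441 / (282/365) = 0.039401
q = r − ln(F/S)/T = 0.0815 − 0.039401 = 0.042099
q = 4.21%

4.21%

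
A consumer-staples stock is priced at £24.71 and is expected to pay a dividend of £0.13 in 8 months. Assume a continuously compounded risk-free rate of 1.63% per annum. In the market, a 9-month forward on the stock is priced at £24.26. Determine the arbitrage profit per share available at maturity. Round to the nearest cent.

£0.62 per share

PV(dividends) I = 0.13·e^(−0.0163·8/12) = 0.1286
Fair forward F* = (S − I)·e^(rT) = (24.71 − 0.1286)·e^0.012225 = 24.5814 × 1.012300 = 24.8838
Market £24.26 < fair 24.8838: forward underpriced → reverse cash-and-carry (short the stock, invest proceeds at r, pay the dividends, go long the forward).
Profit at T = |F_mkt − F*| = |24.26 − 24.8838| = £0.62 per share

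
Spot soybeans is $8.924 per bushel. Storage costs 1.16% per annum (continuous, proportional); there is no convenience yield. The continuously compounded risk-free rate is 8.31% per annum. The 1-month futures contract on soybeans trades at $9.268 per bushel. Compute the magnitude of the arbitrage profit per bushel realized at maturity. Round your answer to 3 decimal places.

$0.273 per bushel

Fair futures: F* = S·e^(carry·T), with carry = (r + u) = 0.0831 + 0.0116 = 0.0947
F* = 8.924 · e^(0.0947 × 1/12) = 8.924 · e^0.007892 = 8.924 × 1.007923 = $8.9947
Market $9.268 > fair $8.9947: forward overpriced → cash-and-carry (buy spot, short the forward).
At maturity, profit = |F_mkt − F*| = |9.268 − 8.9947| = $0.273 per bushel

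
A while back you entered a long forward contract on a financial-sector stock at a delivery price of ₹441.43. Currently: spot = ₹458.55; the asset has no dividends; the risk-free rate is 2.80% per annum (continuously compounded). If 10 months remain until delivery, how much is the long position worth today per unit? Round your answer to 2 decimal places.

₹27.30

Current fair forward for the remaining 10 months: F = S·e^(r·T), r = 0.0280
F = 458.55 · e^(0.0280 × 10/12) = 458.55 × 1.023608 = 469.3754
Value of long forward = (F − K)·e^(−rT) = (469.3754 − 441.43) · e^(−0.0280·10/12)
= 27.9454 × 0.976937 = 27.30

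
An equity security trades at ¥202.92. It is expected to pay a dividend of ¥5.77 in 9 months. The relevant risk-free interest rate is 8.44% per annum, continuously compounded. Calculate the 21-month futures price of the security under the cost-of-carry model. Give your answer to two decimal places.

¥228.94

PV(dividends) I = 5.77·e^(−0.0844·9/12)
I = 5.4161
F = (S − I)·e^(rT) = (202.92 − 5.4161) · e^(0.0844·21/12)
= 197.5039 · e^0.147700 = 197.5039 × 1.159165 = ¥228.94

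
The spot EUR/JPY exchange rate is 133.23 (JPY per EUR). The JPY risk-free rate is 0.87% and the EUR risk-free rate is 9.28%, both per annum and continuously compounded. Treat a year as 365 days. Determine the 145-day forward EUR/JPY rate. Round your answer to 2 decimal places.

128.85

F = S·e^((r_JPY − r_EUR)T) = 133.23 · e^((0.0087 − 0.0928) × 145/365)
= 133.23 · e^-0.033410 = 133.23 × 0.967142
F = 128.85 JPY per EUR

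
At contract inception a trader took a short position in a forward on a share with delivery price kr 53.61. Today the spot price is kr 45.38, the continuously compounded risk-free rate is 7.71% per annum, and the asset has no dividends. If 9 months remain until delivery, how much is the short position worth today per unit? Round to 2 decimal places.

kr 5.22

Current fair forward for the remaining 9 months: F = S·e^(r·T), r = 0.0771
F = 45.38 · e^(0.0771 × 9/12) = 45.38 × 1.059530 = 48.0815
Value of long forward = (F − K)·e^(−rT) = (48.0815 − 53.61) · e^(−0.0771·9/12)
= -5.5285 × 0.943815 = -5.22
Short position value = −(long value) = kr 5.22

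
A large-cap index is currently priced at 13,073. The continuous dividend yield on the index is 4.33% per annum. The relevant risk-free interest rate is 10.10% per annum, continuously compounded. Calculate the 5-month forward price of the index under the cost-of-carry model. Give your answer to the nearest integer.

F = S·e^((r − q)T) = 13073 · e^((0.1010 − 0.0433) × 5/12)
= 13073 · e^0.024042 = 13073 × 1.024333
F = 13,391

13,391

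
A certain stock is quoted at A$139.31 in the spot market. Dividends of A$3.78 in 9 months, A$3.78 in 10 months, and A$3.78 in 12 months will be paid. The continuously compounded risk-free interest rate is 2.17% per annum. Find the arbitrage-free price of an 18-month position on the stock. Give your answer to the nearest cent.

PV(dividends) I = 3.78·e^(−0.0217·9/12) + 3.78·e^(−0.0217·10/12) + 3.78·e^(−0.0217·12/12)
I = 3.7190 + 3.7123 + 3.6989 = 11.1302
F = (S − I)·e^(rT) = (139.31 − 11.1302) · e^(0.0217·18/12)
= 128.1798 · e^0.032550 = 128.1798 × 1.033086 = A$132.42

A$132.42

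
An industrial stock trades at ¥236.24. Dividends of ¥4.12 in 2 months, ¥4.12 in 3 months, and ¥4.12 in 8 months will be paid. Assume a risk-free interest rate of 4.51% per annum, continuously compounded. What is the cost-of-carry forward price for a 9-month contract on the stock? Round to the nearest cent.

PV(dividends) I = 4.12·e^(−0.0451·2/12) + 4.12·e^(−0.0451·3/12) + 4.12·e^(−0.0451·8/12)
I = 4.0891 + 4.0738 + 3.9980 = 12.1609
F = (S − I)·e^(rT) = (236.24 − 12.1609) · e^(0.0451·9/12)
= 224.0791 · e^0.033825 = 224.0791 × 1.034404 = ¥231.79

¥231.79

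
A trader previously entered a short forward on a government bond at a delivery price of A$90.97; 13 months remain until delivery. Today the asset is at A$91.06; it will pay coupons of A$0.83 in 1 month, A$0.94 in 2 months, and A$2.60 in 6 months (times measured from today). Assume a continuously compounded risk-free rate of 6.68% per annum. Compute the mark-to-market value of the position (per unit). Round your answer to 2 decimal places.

-A$2.17

PV(remaining coupons) I = 0.83·e^(−0.0668·1/12) + 0.94·e^(−0.0668·2/12) + 2.60·e^(−0.0668·6/12) = 4.2696
Current forward F = (S − I)·e^(rT) = (91.06 − 4.2696)·e^(0.0668·13/12) = 86.7904 × 1.075049 = 93.3039
Value (long) = (F − K)·e^(−rT) = (93.3039 − 90.97) × 0.930190 = 2.1710
Short position value = −(long value) = -A$2.17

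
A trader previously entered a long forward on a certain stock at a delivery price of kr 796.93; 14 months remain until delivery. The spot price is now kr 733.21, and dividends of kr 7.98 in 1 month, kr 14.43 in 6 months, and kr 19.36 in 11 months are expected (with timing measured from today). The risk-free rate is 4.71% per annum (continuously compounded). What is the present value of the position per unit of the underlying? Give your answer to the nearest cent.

-kr 61.69

PV(remaining dividends) I = 7.98·e^(−0.0471·1/12) + 14.43·e^(−0.0471·6/12) + 19.36·e^(−0.0471·11/12) = 40.5848
Current forward F = (S − I)·e^(rT) = (733.21 − 40.5848)·e^(0.0471·14/12) = 692.6252 × 1.056488 = 731.7502
Value (long) = (F − K)·e^(−rT) = (731.7502 − 796.93) × 0.946532 = -61.6948
Value = -kr 61.69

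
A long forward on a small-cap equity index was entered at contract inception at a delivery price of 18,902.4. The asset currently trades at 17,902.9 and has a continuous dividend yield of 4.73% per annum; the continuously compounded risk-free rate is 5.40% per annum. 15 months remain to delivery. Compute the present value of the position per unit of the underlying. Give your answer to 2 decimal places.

-793.52

Current fair forward for the remaining 15 months: F = S·e^((r − q)·T), (r − q) = 0.0540 − 0.0473 = 0.0067
F = 17902.9 · e^(0.0067 × 15/12) = 17902.9 × 1.00841017 = 18053.4664
Value of long forward = (F − K)·e^(−rT) = (18053.4664 − 18902.4) · e^(−0.0540·15/12)
= -848.9336 × 0.93472772 = -793.52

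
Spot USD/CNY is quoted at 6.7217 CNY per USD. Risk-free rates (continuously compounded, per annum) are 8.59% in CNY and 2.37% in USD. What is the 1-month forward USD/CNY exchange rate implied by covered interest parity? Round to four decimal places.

F = S·e^((r_CNY − r_USD)T) = 6.7217 · e^((0.0859 − 0.0237) × 1/12)
= 6.7217 · e^0.005183 = 6.7217 × 1.005196
F = 6.7566 CNY per USD

6.7566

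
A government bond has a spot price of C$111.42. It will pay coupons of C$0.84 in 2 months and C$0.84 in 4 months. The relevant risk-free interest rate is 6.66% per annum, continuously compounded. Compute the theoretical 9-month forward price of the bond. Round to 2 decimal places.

C$115.39

PV(coupons) I = 0.84·e^(−0.0666·2/12) + 0.84·e^(−0.0666·4/12)
I = 0.8307 + 0.8216 = 1.6523
F = (S − I)·e^(rT) = (111.42 − 1.6523) · e^(0.0666·9/12)
= 109.7677 · e^0.049950 = 109.7677 × 1.051219 = C$115.39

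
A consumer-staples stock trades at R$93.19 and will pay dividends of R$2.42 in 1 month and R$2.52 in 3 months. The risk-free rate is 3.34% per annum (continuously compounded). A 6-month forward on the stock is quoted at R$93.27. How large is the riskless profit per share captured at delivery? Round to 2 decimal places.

PV(dividends) I = 2.42·e^(−0.0334·1/12) + 2.52·e^(−0.0334·3/12) = 4.9123
Fair forward F* = (S − I)·e^(rT) = (93.19 − 4.9123)·e^0.016700 = 88.2777 × 1.016840 = 89.7643
Market R$93.27 > fair 89.7643: forward overpriced → cash-and-carry (borrow at r, buy the stock and collect the dividends, short the forward).
Profit at T = |F_mkt − F*| = |93.27 − 89.7643| = R$3.51 per share

R$3.51 per share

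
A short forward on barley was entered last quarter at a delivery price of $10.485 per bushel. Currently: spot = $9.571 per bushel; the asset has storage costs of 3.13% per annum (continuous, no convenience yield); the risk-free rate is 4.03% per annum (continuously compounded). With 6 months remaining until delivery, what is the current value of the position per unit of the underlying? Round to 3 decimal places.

$0.554 per bushel

Current fair forward for the remaining 6 months: F = S·e^((r + u)·T), (r + u) = 0.0403 + 0.0313 = 0.0716
F = 9.571 · e^(0.0716 × 6/12) = 9.571 × 1.036449 = 9.9199
Value of long forward = (F − K)·e^(−rT) = (9.9199 − 10.485) · e^(−0.0403·6/12)
= -0.5651 × 0.980052 = -0.554
Short position value = −(long value) = $0.554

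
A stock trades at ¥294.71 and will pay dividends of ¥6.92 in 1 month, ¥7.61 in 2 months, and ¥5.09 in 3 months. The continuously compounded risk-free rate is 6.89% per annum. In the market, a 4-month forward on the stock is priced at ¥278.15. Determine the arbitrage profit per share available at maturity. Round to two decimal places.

¥3.55 per share

PV(dividends) I = 6.92·e^(−0.0689·1/12) + 7.61·e^(−0.0689·2/12) + 5.09·e^(−0.0689·3/12) = 19.4066
Fair forward F* = (S − I)·e^(rT) = (294.71 − 19.4066)·e^0.022967 = 275.3034 × 1.023233 = 281.6995
Market ¥278.15 < fair 281.6995: forward underpriced → reverse cash-and-carry (short the stock, invest proceeds at r, pay the dividends, go long the forward).
Profit at T = |F_mkt − F*| = |278.15 − 281.6995| = ¥3.55 per share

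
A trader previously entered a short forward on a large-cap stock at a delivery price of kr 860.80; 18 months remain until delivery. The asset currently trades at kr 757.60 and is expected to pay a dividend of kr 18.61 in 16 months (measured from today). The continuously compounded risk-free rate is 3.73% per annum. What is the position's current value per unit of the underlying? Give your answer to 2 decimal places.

kr 74.07

PV(remaining dividends) I = 18.61·e^(−0.0373·16/12) = 17.7071
Current forward F = (S − I)·e^(rT) = (757.60 − 17.7071)·e^(0.0373·18/12) = 739.8929 × 1.057545 = 782.4700
Value (long) = (F − K)·e^(−rT) = (782.4700 − 860.80) × 0.945586 = -74.0678
Short position value = −(long value) = kr 74.07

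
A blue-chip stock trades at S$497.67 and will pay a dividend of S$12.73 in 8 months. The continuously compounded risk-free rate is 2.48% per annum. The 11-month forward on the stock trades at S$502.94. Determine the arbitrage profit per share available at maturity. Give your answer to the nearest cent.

S$6.64 per share

PV(dividends) I = 12.73·e^(−0.0248·8/12) = 12.5213
Fair forward F* = (S − I)·e^(rT) = (497.67 − 12.5213)·e^0.022733 = 485.1487 × 1.022993 = 496.3037
Market S$502.94 > fair 496.3037: forward overpriced → cash-and-carry (borrow at r, buy the stock and collect the dividends, short the forward).
Profit at T = |F_mkt − F*| = |502.94 − 496.3037| = S$6.64 per share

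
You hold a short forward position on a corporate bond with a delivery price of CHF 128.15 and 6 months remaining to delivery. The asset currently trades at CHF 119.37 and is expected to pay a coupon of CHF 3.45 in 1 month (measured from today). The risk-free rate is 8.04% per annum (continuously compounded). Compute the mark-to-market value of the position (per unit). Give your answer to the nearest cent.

CHF 7.16

PV(remaining coupons) I = 3.45·e^(−0.0804·1/12) = 3.4270
Current forward F = (S − I)·e^(rT) = (119.37 − 3.4270)·e^(0.0804·6/12) = 115.9430 × 1.041019 = 120.6989
Value (long) = (F − K)·e^(−rT) = (120.6989 − 128.15) × 0.960597 = -7.1575
Short position value = −(long value) = CHF 7.16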